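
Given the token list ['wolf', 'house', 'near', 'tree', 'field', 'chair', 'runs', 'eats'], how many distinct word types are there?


Listing all tokens and tracking unique types:
  Token 1: 'wolf' -> NEW (unique so far: 1)
  Token 2: 'house' -> NEW (unique so far: 2)
  Token 3: 'near' -> NEW (unique so far: 3)
  Token 4: 'tree' -> NEW (unique so far: 4)
  Token 5: 'field' -> NEW (unique so far: 5)
  Token 6: 'chair' -> NEW (unique so far: 6)
  Token 7: 'runs' -> NEW (unique so far: 7)
  Token 8: 'eats' -> NEW (unique so far: 8)
Unique types: ('chair', 'eats', 'field', 'house', 'near', 'runs', 'tree', 'wolf')
Vocabulary size: 8

8


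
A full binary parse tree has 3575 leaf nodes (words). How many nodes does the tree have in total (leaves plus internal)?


Leaf nodes (terminals): 3575
Internal nodes = n - 1 = 3575 - 1 = 3574
Total = leaves + internal = 3575 + 3574 = 7149

7149


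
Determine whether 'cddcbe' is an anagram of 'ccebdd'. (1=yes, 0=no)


Sort characters of 'cddcbe': 'bccdde'
Sort characters of 'ccebdd': 'bccdde'
Sorted forms match -> they ARE anagrams
Result: 1

1


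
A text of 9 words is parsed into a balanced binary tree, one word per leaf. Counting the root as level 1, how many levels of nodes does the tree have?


In a balanced binary tree with n leaves the deepest leaf is ceil(log2(n)) edges below the root,
so counting node levels inclusive of root and leaves gives ceil(log2(n)) + 1 levels.
log2(9) = 3.1699
ceil(3.1699) = 4
levels = 4 + 1 = 5

5


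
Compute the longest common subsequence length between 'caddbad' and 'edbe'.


DP table for LCS of 'caddbad' and 'edbe':
       e  d  b  e
    0  0  0  0  0
  c 0  0  0  0  0
  a 0  0  0  0  0
  d 0  0  1  1  1
  d 0  0  1  1  1
  b 0  0  1  2  2
  a 0  0  1  2  2
  d 0  0  1  2  2
LCS: 'db'
LCS length = 2

2


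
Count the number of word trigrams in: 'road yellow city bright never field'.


Word trigrams from [6] words:
  Trigram 1: (road yellow city)
  Trigram 2: (yellow city bright)
  Trigram 3: (city bright never)
  Trigram 4: (bright never field)
Total word trigrams: 6 - 2 = 4

4


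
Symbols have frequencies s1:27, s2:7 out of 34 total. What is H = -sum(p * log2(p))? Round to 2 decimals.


Computing entropy H = -sum(p_i * log2(p_i)):
  s1: p = 27/34 = 0.7941, -p*log2(p) = 0.2641
  s2: p = 7/34 = 0.2059, -p*log2(p) = 0.4694
H = sum of terms = 0.7335
Rounded to 2 decimals: 0.73

0.73


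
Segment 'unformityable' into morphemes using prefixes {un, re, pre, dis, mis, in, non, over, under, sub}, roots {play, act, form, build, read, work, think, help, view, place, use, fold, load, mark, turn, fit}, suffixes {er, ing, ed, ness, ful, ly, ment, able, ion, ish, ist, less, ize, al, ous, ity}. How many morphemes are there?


Segmenting 'unformityable' against the inventory:
  'un' -> prefix (morpheme 1)
  'form' -> root (morpheme 2)
  'ity' -> suffix (morpheme 3)
  'able' -> suffix (morpheme 4)
Total morphemes: 4

4


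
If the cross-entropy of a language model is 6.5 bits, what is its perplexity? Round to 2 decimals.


Perplexity formula: PP = 2^H
H = 6.5
PP = 2^6.5
Decompose: 2^6.5 = 2^6 * 2^0.5 = 2^6 * sqrt(2)
2^6 = 64, sqrt(2) ~ 1.4142136
PP ~ 64 * 1.4142136 = 90.5096704
Rounded to 2 decimals: 90.51

90.51


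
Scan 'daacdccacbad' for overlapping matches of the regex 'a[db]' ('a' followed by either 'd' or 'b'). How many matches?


Pattern: a[db] means 'a' followed by either 'd' or 'b'.
Scanning 'daacdccacbad' position-by-position:
  Pos 0: window 'da' -> no
  Pos 1: window 'aa' -> no
  Pos 2: window 'ac' -> no
  Pos 3: window 'cd' -> no
  Pos 4: window 'dc' -> no
  Pos 5: window 'cc' -> no
  Pos 6: window 'ca' -> no
  Pos 7: window 'ac' -> no
  Pos 8: window 'cb' -> no
  Pos 9: window 'ba' -> no
  Pos 10: window 'ad' -> MATCH
  Pos 11: window 'd' -> no
Total matches: 1

1


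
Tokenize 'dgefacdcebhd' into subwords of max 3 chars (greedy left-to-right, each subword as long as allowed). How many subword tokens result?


'dgefacdcebhd' has 12 characters.
Chunking with max size 3:
  Chunk 1: 'dge' (positions 0-2)
  Chunk 2: 'fac' (positions 3-5)
  Chunk 3: 'dce' (positions 6-8)
  Chunk 4: 'bhd' (positions 9-11)
Total chunks: ceil(12 / 3) = 4

4


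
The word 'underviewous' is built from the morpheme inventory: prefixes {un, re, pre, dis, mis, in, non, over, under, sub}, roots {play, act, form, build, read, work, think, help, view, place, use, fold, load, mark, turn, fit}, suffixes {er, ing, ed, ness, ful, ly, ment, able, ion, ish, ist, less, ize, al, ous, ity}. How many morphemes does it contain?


Segmenting 'underviewous' against the inventory:
  'under' -> prefix (morpheme 1)
  'view' -> root (morpheme 2)
  'ous' -> suffix (morpheme 3)
Total morphemes: 3

3


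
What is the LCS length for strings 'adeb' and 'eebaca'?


DP table for LCS of 'adeb' and 'eebaca':
       e  e  b  a  c  a
    0  0  0  0  0  0  0
  a 0  0  0  0  1  1  1
  d 0  0  0  0  1  1  1
  e 0  1  1  1  1  1  1
  b 0  1  1  2  2  2  2
LCS: 'eb'
LCS length = 2

2


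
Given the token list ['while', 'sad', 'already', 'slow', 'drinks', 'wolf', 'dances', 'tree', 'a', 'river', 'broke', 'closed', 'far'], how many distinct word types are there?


Listing all tokens and tracking unique types:
  Token 1: 'while' -> NEW (unique so far: 1)
  Token 2: 'sad' -> NEW (unique so far: 2)
  Token 3: 'already' -> NEW (unique so far: 3)
  Token 4: 'slow' -> NEW (unique so far: 4)
  Token 5: 'drinks' -> NEW (unique so far: 5)
  Token 6: 'wolf' -> NEW (unique so far: 6)
  Token 7: 'dances' -> NEW (unique so far: 7)
  Token 8: 'tree' -> NEW (unique so far: 8)
  Token 9: 'a' -> NEW (unique so far: 9)
  Token 10: 'river' -> NEW (unique so far: 10)
  Token 11: 'broke' -> NEW (unique so far: 11)
  Token 12: 'closed' -> NEW (unique so far: 12)
  Token 13: 'far' -> NEW (unique so far: 13)
Unique types: ('a', 'already', 'broke', 'closed', 'dances', 'drinks', 'far', 'river', 'sad', 'slow', 'tree', 'while', 'wolf')
Vocabulary size: 13

13


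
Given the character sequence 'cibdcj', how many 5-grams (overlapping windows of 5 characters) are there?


String 'cibdcj' has length L = 6.
Number of overlapping n-grams = L - n + 1
Substituting: 6 - 5 + 1 = 2

2


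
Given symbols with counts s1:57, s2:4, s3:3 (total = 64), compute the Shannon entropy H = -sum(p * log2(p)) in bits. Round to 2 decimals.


Computing entropy H = -sum(p_i * log2(p_i)):
  s1: p = 57/64 = 0.8906, -p*log2(p) = 0.1488
  s2: p = 4/64 = 0.0625, -p*log2(p) = 0.2500
  s3: p = 3/64 = 0.0469, -p*log2(p) = 0.2070
H = sum of terms = 0.6058
Rounded to 2 decimals: 0.61

0.61


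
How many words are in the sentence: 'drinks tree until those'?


Counting words by splitting on spaces:
  Word 1: 'drinks'
  Word 2: 'tree'
  Word 3: 'until'
  Word 4: 'those'
Total words: 4

4


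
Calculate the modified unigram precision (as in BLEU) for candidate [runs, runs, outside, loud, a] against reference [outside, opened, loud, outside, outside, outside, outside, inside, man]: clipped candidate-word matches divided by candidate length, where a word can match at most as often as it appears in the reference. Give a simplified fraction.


Reference word counts: {'inside': 1, 'loud': 1, 'man': 1, 'opened': 1, 'outside': 5}
Checking each candidate word (with clipping):
  'runs' -> not in reference -> no match (matches: 0)
  'runs' -> not in reference -> no match (matches: 0)
  'outside' -> in reference (ref count 5, used 1/5) -> match (matches: 1)
  'loud' -> in reference (ref count 1, used 1/1) -> match (matches: 2)
  'a' -> not in reference -> no match (matches: 2)
Clipped matches: 2, Candidate length: 5
Precision = 2/5

2/5


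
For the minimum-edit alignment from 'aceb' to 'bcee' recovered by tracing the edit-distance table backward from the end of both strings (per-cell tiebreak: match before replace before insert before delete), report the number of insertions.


Edit distance = 2. Backtracking from cell (4, 4) with preference match > replace > insert > delete,
then listing the resulting alignment 'aceb' -> 'bcee' left to right:
  Step 1: replace a->b
  Step 2: keep 'c'
  Step 3: keep 'e'
  Step 4: replace b->e
Total insertions: 0

0


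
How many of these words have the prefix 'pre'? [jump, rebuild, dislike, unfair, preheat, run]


Checking each word for prefix 'pre':
  'jump' -> no (count: 0)
  'rebuild' -> no (count: 0)
  'dislike' -> no (count: 0)
  'unfair' -> no (count: 0)
  'preheat' -> YES, starts with 'pre' (count: 1)
  'run' -> no (count: 1)
Total with prefix 'pre': 1

1


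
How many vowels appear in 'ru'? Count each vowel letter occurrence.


Scanning each character of 'ru':
  Position 1: 'r' -> consonant (running count: 0)
  Position 2: 'u' -> vowel (running count: 1)
Total vowels: 1

1


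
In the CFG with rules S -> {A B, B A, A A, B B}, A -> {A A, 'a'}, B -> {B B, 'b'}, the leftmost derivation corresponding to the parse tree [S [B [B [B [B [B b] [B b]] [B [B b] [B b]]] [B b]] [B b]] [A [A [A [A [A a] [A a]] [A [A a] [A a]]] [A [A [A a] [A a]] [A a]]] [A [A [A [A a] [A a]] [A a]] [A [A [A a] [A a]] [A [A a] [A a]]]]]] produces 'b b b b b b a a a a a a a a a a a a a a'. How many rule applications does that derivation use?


Every bracketed nonterminal node [X ...] in the tree is produced by exactly one rule application.
Reading the tree off as a leftmost derivation:
  Step 1: S  =>  B A   (applied S -> B A)
  Step 2: B A  =>  B B A   (applied B -> B B)
  Step 3: B B A  =>  B B B A   (applied B -> B B)
  Step 4: B B B A  =>  B B B B A   (applied B -> B B)
  Step 5: B B B B A  =>  B B B B B A   (applied B -> B B)
  Step 6: B B B B B A  =>  b B B B B A   (applied B -> b)
  Step 7: b B B B B A  =>  b b B B B A   (applied B -> b)
  Step 8: b b B B B A  =>  b b B B B B A   (applied B -> B B)
  Step 9: b b B B B B A  =>  b b b B B B A   (applied B -> b)
  Step 10: b b b B B B A  =>  b b b b B B A   (applied B -> b)
  Step 11: b b b b B B A  =>  b b b b b B A   (applied B -> b)
  Step 12: b b b b b B A  =>  b b b b b b A   (applied B -> b)
  Step 13: b b b b b b A  =>  b b b b b b A A   (applied A -> A A)
  Step 14: b b b b b b A A  =>  b b b b b b A A A   (applied A -> A A)
  Step 15: b b b b b b A A A  =>  b b b b b b A A A A   (applied A -> A A)
  Step 16: b b b b b b A A A A  =>  b b b b b b A A A A A   (applied A -> A A)
  Step 17: b b b b b b A A A A A  =>  b b b b b b a A A A A   (applied A -> a)
  Step 18: b b b b b b a A A A A  =>  b b b b b b a a A A A   (applied A -> a)
  Step 19: b b b b b b a a A A A  =>  b b b b b b a a A A A A   (applied A -> A A)
  Step 20: b b b b b b a a A A A A  =>  b b b b b b a a a A A A   (applied A -> a)
  Step 21: b b b b b b a a a A A A  =>  b b b b b b a a a a A A   (applied A -> a)
  Step 22: b b b b b b a a a a A A  =>  b b b b b b a a a a A A A   (applied A -> A A)
  Step 23: b b b b b b a a a a A A A  =>  b b b b b b a a a a A A A A   (applied A -> A A)
  Step 24: b b b b b b a a a a A A A A  =>  b b b b b b a a a a a A A A   (applied A -> a)
  Step 25: b b b b b b a a a a a A A A  =>  b b b b b b a a a a a a A A   (applied A -> a)
  Step 26: b b b b b b a a a a a a A A  =>  b b b b b b a a a a a a a A   (applied A -> a)
  Step 27: b b b b b b a a a a a a a A  =>  b b b b b b a a a a a a a A A   (applied A -> A A)
  Step 28: b b b b b b a a a a a a a A A  =>  b b b b b b a a a a a a a A A A   (applied A -> A A)
  Step 29: b b b b b b a a a a a a a A A A  =>  b b b b b b a a a a a a a A A A A   (applied A -> A A)
  Step 30: b b b b b b a a a a a a a A A A A  =>  b b b b b b a a a a a a a a A A A   (applied A -> a)
  Step 31: b b b b b b a a a a a a a a A A A  =>  b b b b b b a a a a a a a a a A A   (applied A -> a)
  Step 32: b b b b b b a a a a a a a a a A A  =>  b b b b b b a a a a a a a a a a A   (applied A -> a)
  Step 33: b b b b b b a a a a a a a a a a A  =>  b b b b b b a a a a a a a a a a A A   (applied A -> A A)
  Step 34: b b b b b b a a a a a a a a a a A A  =>  b b b b b b a a a a a a a a a a A A A   (applied A -> A A)
  Step 35: b b b b b b a a a a a a a a a a A A A  =>  b b b b b b a a a a a a a a a a a A A   (applied A -> a)
  Step 36: b b b b b b a a a a a a a a a a a A A  =>  b b b b b b a a a a a a a a a a a a A   (applied A -> a)
  Step 37: b b b b b b a a a a a a a a a a a a A  =>  b b b b b b a a a a a a a a a a a a A A   (applied A -> A A)
  Step 38: b b b b b b a a a a a a a a a a a a A A  =>  b b b b b b a a a a a a a a a a a a a A   (applied A -> a)
  Step 39: b b b b b b a a a a a a a a a a a a a A  =>  b b b b b b a a a a a a a a a a a a a a   (applied A -> a)
Final yield: b b b b b b a a a a a a a a a a a a a a
Total rewrite steps: 39

39


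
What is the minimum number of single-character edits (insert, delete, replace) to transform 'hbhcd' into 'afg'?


Building DP table for s1='hbhcd' (len 5) and s2='afg' (len 3):
       a  f  g
    0  1  2  3
  h 1  1  2  3
  b 2  2  2  3
  h 3  3  3  3
  c 4  4  4  4
  d 5  5  5  5
Edit distance = dp[5][3] = 5

5


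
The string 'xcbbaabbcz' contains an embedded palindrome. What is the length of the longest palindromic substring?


Scanning 'xcbbaabbcz' for palindromic substrings.
Substring at positions 1-8: 'cbbaabbc'.
Check: reverse('cbbaabbc') = 'cbbaabbc' -> palindrome confirmed.
Neighbouring characters ('x' / 'z') break symmetry, so it cannot extend further.
No longer palindromic substring exists; longest length = 8

8


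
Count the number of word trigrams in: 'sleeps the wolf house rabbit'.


Word trigrams from [5] words:
  Trigram 1: (sleeps the wolf)
  Trigram 2: (the wolf house)
  Trigram 3: (wolf house rabbit)
Total word trigrams: 5 - 2 = 3

3


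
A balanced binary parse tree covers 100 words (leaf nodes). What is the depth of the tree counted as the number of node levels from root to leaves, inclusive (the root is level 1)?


In a balanced binary tree with n leaves the deepest leaf is ceil(log2(n)) edges below the root,
so counting node levels inclusive of root and leaves gives ceil(log2(n)) + 1 levels.
log2(100) = 6.6439
ceil(6.6439) = 7
levels = 7 + 1 = 8

8


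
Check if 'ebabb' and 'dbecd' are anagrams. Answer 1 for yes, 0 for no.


Sort characters of 'ebabb': 'abbbe'
Sort characters of 'dbecd': 'bcdde'
Sorted forms differ -> they are NOT anagrams
Result: 0

0


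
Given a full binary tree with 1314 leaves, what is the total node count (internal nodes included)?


Leaf nodes (terminals): 1314
Internal nodes = n - 1 = 1314 - 1 = 1313
Total = leaves + internal = 1314 + 1313 = 2627

2627


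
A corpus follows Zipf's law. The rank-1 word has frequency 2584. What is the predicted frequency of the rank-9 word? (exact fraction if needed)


Zipf's law: freq(rank) = f1 / rank
f1 = 2584, rank = 9
freq = 2584 / 9
GCD(2584, 9) = 1
Simplified: 2584/9

2584/9


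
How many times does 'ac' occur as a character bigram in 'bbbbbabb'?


Scanning 'bbbbbabb' for bigram 'ac':
  Position 0: 'bb' -> no
  Position 1: 'bb' -> no
  Position 2: 'bb' -> no
  Position 3: 'bb' -> no
  Position 4: 'ba' -> no
  Position 5: 'ab' -> no
  Position 6: 'bb' -> no
Total matches: 0

0


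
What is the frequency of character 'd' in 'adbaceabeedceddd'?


Scanning 'adbaceabeedceddd' for 'd':
  Position 1: 'd' -> MATCH (count: 1)
  Position 10: 'd' -> MATCH (count: 2)
  Position 13: 'd' -> MATCH (count: 3)
  Position 14: 'd' -> MATCH (count: 4)
  Position 15: 'd' -> MATCH (count: 5)
Total occurrences of 'd': 5

5


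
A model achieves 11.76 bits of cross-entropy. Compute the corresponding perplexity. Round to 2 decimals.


Perplexity formula: PP = 2^H
H = 11.76
PP = 2^11.76
Decompose: 2^11.76 = 2^11 * 2^0.76
2^11 = 2048, 2^0.76 ~ 1.6934906
PP ~ 2048 * 1.6934906 = 3468.2687488
Rounded to 2 decimals: 3468.27

3468.27


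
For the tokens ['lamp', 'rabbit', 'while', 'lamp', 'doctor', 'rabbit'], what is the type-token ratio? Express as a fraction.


Tokens: 6
Unique types: ('doctor', 'lamp', 'rabbit', 'while') = 4
TTR = 4/6
Simplify: divide both by 2 -> 2/3
TTR = 2/3

2/3


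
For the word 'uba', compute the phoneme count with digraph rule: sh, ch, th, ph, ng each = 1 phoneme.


Parsing 'uba' greedily, digraphs first:
  'u' -> vowel phoneme (phonemes so far: 1)
  'b' -> consonant phoneme (phonemes so far: 2)
  'a' -> vowel phoneme (phonemes so far: 3)
Total phonemes: 3

3


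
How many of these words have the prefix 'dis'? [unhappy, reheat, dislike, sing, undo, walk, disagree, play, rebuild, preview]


Checking each word for prefix 'dis':
  'unhappy' -> no (count: 0)
  'reheat' -> no (count: 0)
  'dislike' -> YES, starts with 'dis' (count: 1)
  'sing' -> no (count: 1)
  'undo' -> no (count: 1)
  'walk' -> no (count: 1)
  'disagree' -> YES, starts with 'dis' (count: 2)
  'play' -> no (count: 2)
  'rebuild' -> no (count: 2)
  'preview' -> no (count: 2)
Total with prefix 'dis': 2

2


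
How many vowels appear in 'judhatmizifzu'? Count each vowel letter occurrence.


Scanning each character of 'judhatmizifzu':
  Position 1: 'j' -> consonant (running count: 0)
  Position 2: 'u' -> vowel (running count: 1)
  Position 3: 'd' -> consonant (running count: 1)
  Position 4: 'h' -> consonant (running count: 1)
  Position 5: 'a' -> vowel (running count: 2)
  Position 6: 't' -> consonant (running count: 2)
  Position 7: 'm' -> consonant (running count: 2)
  Position 8: 'i' -> vowel (running count: 3)
  Position 9: 'z' -> consonant (running count: 3)
  Position 10: 'i' -> vowel (running count: 4)
  Position 11: 'f' -> consonant (running count: 4)
  Position 12: 'z' -> consonant (running count: 4)
  Position 13: 'u' -> vowel (running count: 5)
Total vowels: 5

5


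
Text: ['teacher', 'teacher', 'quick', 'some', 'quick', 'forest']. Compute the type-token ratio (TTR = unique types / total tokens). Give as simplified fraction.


Tokens: 6
Unique types: ('forest', 'quick', 'some', 'teacher') = 4
TTR = 4/6
Simplify: divide both by 2 -> 2/3
TTR = 2/3

2/3


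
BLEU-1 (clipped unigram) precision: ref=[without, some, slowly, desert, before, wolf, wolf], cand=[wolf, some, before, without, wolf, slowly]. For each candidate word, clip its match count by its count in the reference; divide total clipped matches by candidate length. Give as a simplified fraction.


Reference word counts: {'before': 1, 'desert': 1, 'slowly': 1, 'some': 1, 'without': 1, 'wolf': 2}
Checking each candidate word (with clipping):
  'wolf' -> in reference (ref count 2, used 1/2) -> match (matches: 1)
  'some' -> in reference (ref count 1, used 1/1) -> match (matches: 2)
  'before' -> in reference (ref count 1, used 1/1) -> match (matches: 3)
  'without' -> in reference (ref count 1, used 1/1) -> match (matches: 4)
  'wolf' -> in reference (ref count 2, used 2/2) -> match (matches: 5)
  'slowly' -> in reference (ref count 1, used 1/1) -> match (matches: 6)
Clipped matches: 6, Candidate length: 6
Precision = 6/6 = 1

1


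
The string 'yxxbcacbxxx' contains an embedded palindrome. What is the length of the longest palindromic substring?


Scanning 'yxxbcacbxxx' for palindromic substrings.
Substring at positions 1-9: 'xxbcacbxx'.
Check: reverse('xxbcacbxx') = 'xxbcacbxx' -> palindrome confirmed.
Neighbouring characters ('y' / 'x') break symmetry, so it cannot extend further.
No longer palindromic substring exists; longest length = 9

9


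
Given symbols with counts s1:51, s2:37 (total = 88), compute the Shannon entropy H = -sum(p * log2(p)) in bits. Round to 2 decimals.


Computing entropy H = -sum(p_i * log2(p_i)):
  s1: p = 51/88 = 0.5795, -p*log2(p) = 0.4561
  s2: p = 37/88 = 0.4205, -p*log2(p) = 0.5256
H = sum of terms = 0.9817
Rounded to 2 decimals: 0.98

0.98


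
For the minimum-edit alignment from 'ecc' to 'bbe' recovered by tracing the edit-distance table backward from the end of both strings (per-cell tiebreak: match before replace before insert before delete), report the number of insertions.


Edit distance = 3. Backtracking from cell (3, 3) with preference match > replace > insert > delete,
then listing the resulting alignment 'ecc' -> 'bbe' left to right:
  Step 1: replace e->b
  Step 2: replace c->b
  Step 3: replace c->e
Total insertions: 0

0


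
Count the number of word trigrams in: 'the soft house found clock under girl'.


Word trigrams from [7] words:
  Trigram 1: (the soft house)
  Trigram 2: (soft house found)
  Trigram 3: (house found clock)
  Trigram 4: (found clock under)
  Trigram 5: (clock under girl)
Total word trigrams: 7 - 2 = 5

5


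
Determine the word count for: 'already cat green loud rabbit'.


Counting words by splitting on spaces:
  Word 1: 'already'
  Word 2: 'cat'
  Word 3: 'green'
  Word 4: 'loud'
  Word 5: 'rabbit'
Total words: 5

5


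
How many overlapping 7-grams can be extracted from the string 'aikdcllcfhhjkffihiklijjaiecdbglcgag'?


String 'aikdcllcfhhjkffihiklijjaiecdbglcgag' has length L = 35.
Number of overlapping n-grams = L - n + 1
Substituting: 35 - 7 + 1 = 29

29


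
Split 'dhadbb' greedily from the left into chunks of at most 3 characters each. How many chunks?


'dhadbb' has 6 characters.
Chunking with max size 3:
  Chunk 1: 'dha' (positions 0-2)
  Chunk 2: 'dbb' (positions 3-5)
Total chunks: ceil(6 / 3) = 2

2


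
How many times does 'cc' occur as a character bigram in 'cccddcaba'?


Scanning 'cccddcaba' for bigram 'cc':
  Position 0: 'cc' -> MATCH
  Position 1: 'cc' -> MATCH
  Position 2: 'cd' -> no
  Position 3: 'dd' -> no
  Position 4: 'dc' -> no
  Position 5: 'ca' -> no
  Position 6: 'ab' -> no
  Position 7: 'ba' -> no
Total matches: 2

2


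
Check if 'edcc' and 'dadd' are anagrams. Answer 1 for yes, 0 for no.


Sort characters of 'edcc': 'ccde'
Sort characters of 'dadd': 'addd'
Sorted forms differ -> they are NOT anagrams
Result: 0

0


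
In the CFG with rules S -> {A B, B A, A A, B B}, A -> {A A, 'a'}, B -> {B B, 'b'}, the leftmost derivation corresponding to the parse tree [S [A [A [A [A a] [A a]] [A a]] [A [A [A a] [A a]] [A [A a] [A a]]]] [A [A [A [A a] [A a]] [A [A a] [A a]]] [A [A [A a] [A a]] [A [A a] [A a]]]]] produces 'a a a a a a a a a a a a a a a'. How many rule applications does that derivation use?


Every bracketed nonterminal node [X ...] in the tree is produced by exactly one rule application.
Reading the tree off as a leftmost derivation:
  Step 1: S  =>  A A   (applied S -> A A)
  Step 2: A A  =>  A A A   (applied A -> A A)
  Step 3: A A A  =>  A A A A   (applied A -> A A)
  Step 4: A A A A  =>  A A A A A   (applied A -> A A)
  Step 5: A A A A A  =>  a A A A A   (applied A -> a)
  Step 6: a A A A A  =>  a a A A A   (applied A -> a)
  Step 7: a a A A A  =>  a a a A A   (applied A -> a)
  Step 8: a a a A A  =>  a a a A A A   (applied A -> A A)
  Step 9: a a a A A A  =>  a a a A A A A   (applied A -> A A)
  Step 10: a a a A A A A  =>  a a a a A A A   (applied A -> a)
  Step 11: a a a a A A A  =>  a a a a a A A   (applied A -> a)
  Step 12: a a a a a A A  =>  a a a a a A A A   (applied A -> A A)
  Step 13: a a a a a A A A  =>  a a a a a a A A   (applied A -> a)
  Step 14: a a a a a a A A  =>  a a a a a a a A   (applied A -> a)
  Step 15: a a a a a a a A  =>  a a a a a a a A A   (applied A -> A A)
  Step 16: a a a a a a a A A  =>  a a a a a a a A A A   (applied A -> A A)
  Step 17: a a a a a a a A A A  =>  a a a a a a a A A A A   (applied A -> A A)
  Step 18: a a a a a a a A A A A  =>  a a a a a a a a A A A   (applied A -> a)
  Step 19: a a a a a a a a A A A  =>  a a a a a a a a a A A   (applied A -> a)
  Step 20: a a a a a a a a a A A  =>  a a a a a a a a a A A A   (applied A -> A A)
  Step 21: a a a a a a a a a A A A  =>  a a a a a a a a a a A A   (applied A -> a)
  Step 22: a a a a a a a a a a A A  =>  a a a a a a a a a a a A   (applied A -> a)
  Step 23: a a a a a a a a a a a A  =>  a a a a a a a a a a a A A   (applied A -> A A)
  Step 24: a a a a a a a a a a a A A  =>  a a a a a a a a a a a A A A   (applied A -> A A)
  Step 25: a a a a a a a a a a a A A A  =>  a a a a a a a a a a a a A A   (applied A -> a)
  Step 26: a a a a a a a a a a a a A A  =>  a a a a a a a a a a a a a A   (applied A -> a)
  Step 27: a a a a a a a a a a a a a A  =>  a a a a a a a a a a a a a A A   (applied A -> A A)
  Step 28: a a a a a a a a a a a a a A A  =>  a a a a a a a a a a a a a a A   (applied A -> a)
  Step 29: a a a a a a a a a a a a a a A  =>  a a a a a a a a a a a a a a a   (applied A -> a)
Final yield: a a a a a a a a a a a a a a a
Total rewrite steps: 29

29


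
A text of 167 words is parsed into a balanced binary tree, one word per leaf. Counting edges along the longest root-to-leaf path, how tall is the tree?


In a balanced binary tree with n leaves the deepest leaf is ceil(log2(n)) edges below the root.
log2(167) = 7.3837
ceil(7.3837) = 8
height (edges) = 8

8


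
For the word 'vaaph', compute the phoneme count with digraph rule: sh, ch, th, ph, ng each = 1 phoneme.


Parsing 'vaaph' greedily, digraphs first:
  'v' -> consonant phoneme (phonemes so far: 1)
  'a' -> vowel phoneme (phonemes so far: 2)
  'a' -> vowel phoneme (phonemes so far: 3)
  'ph' -> digraph (1 consonant phoneme) (phonemes so far: 4)
Total phonemes: 4

4


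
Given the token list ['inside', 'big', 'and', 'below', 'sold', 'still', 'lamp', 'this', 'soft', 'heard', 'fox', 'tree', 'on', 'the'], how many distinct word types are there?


Listing all tokens and tracking unique types:
  Token 1: 'inside' -> NEW (unique so far: 1)
  Token 2: 'big' -> NEW (unique so far: 2)
  Token 3: 'and' -> NEW (unique so far: 3)
  Token 4: 'below' -> NEW (unique so far: 4)
  Token 5: 'sold' -> NEW (unique so far: 5)
  Token 6: 'still' -> NEW (unique so far: 6)
  Token 7: 'lamp' -> NEW (unique so far: 7)
  Token 8: 'this' -> NEW (unique so far: 8)
  Token 9: 'soft' -> NEW (unique so far: 9)
  Token 10: 'heard' -> NEW (unique so far: 10)
  Token 11: 'fox' -> NEW (unique so far: 11)
  Token 12: 'tree' -> NEW (unique so far: 12)
  Token 13: 'on' -> NEW (unique so far: 13)
  Token 14: 'the' -> NEW (unique so far: 14)
Unique types: ('and', 'below', 'big', 'fox', 'heard', 'inside', 'lamp', 'on', 'soft', 'sold', 'still', 'the', 'this', 'tree')
Vocabulary size: 14

14


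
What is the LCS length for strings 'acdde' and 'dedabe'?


DP table for LCS of 'acdde' and 'dedabe':
       d  e  d  a  b  e
    0  0  0  0  0  0  0
  a 0  0  0  0  1  1  1
  c 0  0  0  0  1  1  1
  d 0  1  1  1  1  1  1
  d 0  1  1  2  2  2  2
  e 0  1  2  2  2  2  3
LCS: 'dde'
LCS length = 3

3


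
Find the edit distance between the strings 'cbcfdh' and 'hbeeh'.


Building DP table for s1='cbcfdh' (len 6) and s2='hbeeh' (len 5):
       h  b  e  e  h
    0  1  2  3  4  5
  c 1  1  2  3  4  5
  b 2  2  1  2  3  4
  c 3  3  2  2  3  4
  f 4  4  3  3  3  4
  d 5  5  4  4  4  4
  h 6  5  5  5  5  4
Edit distance = dp[6][5] = 4

4


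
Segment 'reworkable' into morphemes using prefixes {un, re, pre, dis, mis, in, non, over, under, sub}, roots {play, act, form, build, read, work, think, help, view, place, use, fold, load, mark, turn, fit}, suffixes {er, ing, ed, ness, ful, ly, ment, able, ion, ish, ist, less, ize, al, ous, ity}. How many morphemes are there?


Segmenting 'reworkable' against the inventory:
  're' -> prefix (morpheme 1)
  'work' -> root (morpheme 2)
  'able' -> suffix (morpheme 3)
Total morphemes: 3

3


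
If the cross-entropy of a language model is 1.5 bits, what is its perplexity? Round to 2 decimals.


Perplexity formula: PP = 2^H
H = 1.5
PP = 2^1.5
Decompose: 2^1.5 = 2^1 * 2^0.5 = 2^1 * sqrt(2)
2^1 = 2, sqrt(2) ~ 1.4142136
PP ~ 2 * 1.4142136 = 2.8284272
Rounded to 2 decimals: 2.83

2.83


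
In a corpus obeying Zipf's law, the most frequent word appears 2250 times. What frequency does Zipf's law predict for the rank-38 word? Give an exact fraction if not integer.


Zipf's law: freq(rank) = f1 / rank
f1 = 2250, rank = 38
freq = 2250 / 38
GCD(2250, 38) = 2
Simplified: 1125/19

1125/19


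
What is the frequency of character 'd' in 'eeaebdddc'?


Scanning 'eeaebdddc' for 'd':
  Position 5: 'd' -> MATCH (count: 1)
  Position 6: 'd' -> MATCH (count: 2)
  Position 7: 'd' -> MATCH (count: 3)
Total occurrences of 'd': 3

3


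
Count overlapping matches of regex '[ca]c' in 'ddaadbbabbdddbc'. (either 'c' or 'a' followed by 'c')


Pattern: [ca]c means either 'c' or 'a' followed by 'c'.
Scanning 'ddaadbbabbdddbc' position-by-position:
  Pos 0: window 'dd' -> no
  Pos 1: window 'da' -> no
  Pos 2: window 'aa' -> no
  Pos 3: window 'ad' -> no
  Pos 4: window 'db' -> no
  Pos 5: window 'bb' -> no
  Pos 6: window 'ba' -> no
  Pos 7: window 'ab' -> no
  Pos 8: window 'bb' -> no
  Pos 9: window 'bd' -> no
  Pos 10: window 'dd' -> no
  Pos 11: window 'dd' -> no
  Pos 12: window 'db' -> no
  Pos 13: window 'bc' -> no
  Pos 14: window 'c' -> no
Total matches: 0

0


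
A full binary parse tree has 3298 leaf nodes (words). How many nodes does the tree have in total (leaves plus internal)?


Leaf nodes (terminals): 3298
Internal nodes = n - 1 = 3298 - 1 = 3297
Total = leaves + internal = 3298 + 3297 = 6595

6595


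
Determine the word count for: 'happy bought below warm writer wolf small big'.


Counting words by splitting on spaces:
  Word 1: 'happy'
  Word 2: 'bought'
  Word 3: 'below'
  Word 4: 'warm'
  Word 5: 'writer'
  Word 6: 'wolf'
  Word 7: 'small'
  Word 8: 'big'
Total words: 8

8


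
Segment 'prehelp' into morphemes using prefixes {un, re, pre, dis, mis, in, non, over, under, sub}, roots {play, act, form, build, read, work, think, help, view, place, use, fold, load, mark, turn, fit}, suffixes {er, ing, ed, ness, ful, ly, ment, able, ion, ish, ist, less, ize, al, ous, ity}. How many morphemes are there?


Segmenting 'prehelp' against the inventory:
  'pre' -> prefix (morpheme 1)
  'help' -> root (morpheme 2)
Total morphemes: 2

2


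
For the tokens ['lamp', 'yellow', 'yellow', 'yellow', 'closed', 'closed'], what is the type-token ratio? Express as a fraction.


Tokens: 6
Unique types: ('closed', 'lamp', 'yellow') = 3
TTR = 3/6
Simplify: divide both by 3 -> 1/2
TTR = 1/2

1/2


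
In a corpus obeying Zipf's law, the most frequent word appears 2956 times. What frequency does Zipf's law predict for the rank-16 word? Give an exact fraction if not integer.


Zipf's law: freq(rank) = f1 / rank
f1 = 2956, rank = 16
freq = 2956 / 16
GCD(2956, 16) = 4
Simplified: 739/4

739/4


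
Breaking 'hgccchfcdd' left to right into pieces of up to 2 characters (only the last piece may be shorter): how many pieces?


'hgccchfcdd' has 10 characters.
Chunking with max size 2:
  Chunk 1: 'hg' (positions 0-1)
  Chunk 2: 'cc' (positions 2-3)
  Chunk 3: 'ch' (positions 4-5)
  Chunk 4: 'fc' (positions 6-7)
  Chunk 5: 'dd' (positions 8-9)
Total chunks: ceil(10 / 2) = 5

5


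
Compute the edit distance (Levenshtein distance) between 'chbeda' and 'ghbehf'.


Building DP table for s1='chbeda' (len 6) and s2='ghbehf' (len 6):
       g  h  b  e  h  f
    0  1  2  3  4  5  6
  c 1  1  2  3  4  5  6
  h 2  2  1  2  3  4  5
  b 3  3  2  1  2  3  4
  e 4  4  3  2  1  2  3
  d 5  5  4  3  2  2  3
  a 6  6  5  4  3  3  3
Edit distance = dp[6][6] = 3

3


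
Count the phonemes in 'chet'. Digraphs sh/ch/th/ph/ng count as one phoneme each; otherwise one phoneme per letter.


Parsing 'chet' greedily, digraphs first:
  'ch' -> digraph (1 consonant phoneme) (phonemes so far: 1)
  'e' -> vowel phoneme (phonemes so far: 2)
  't' -> consonant phoneme (phonemes so far: 3)
Total phonemes: 3

3


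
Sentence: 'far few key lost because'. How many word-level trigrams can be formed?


Word trigrams from [5] words:
  Trigram 1: (far few key)
  Trigram 2: (few key lost)
  Trigram 3: (key lost because)
Total word trigrams: 5 - 2 = 3

3


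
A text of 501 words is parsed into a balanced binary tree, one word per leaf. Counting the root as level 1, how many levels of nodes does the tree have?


In a balanced binary tree with n leaves the deepest leaf is ceil(log2(n)) edges below the root,
so counting node levels inclusive of root and leaves gives ceil(log2(n)) + 1 levels.
log2(501) = 8.9687
ceil(8.9687) = 9
levels = 9 + 1 = 10

10


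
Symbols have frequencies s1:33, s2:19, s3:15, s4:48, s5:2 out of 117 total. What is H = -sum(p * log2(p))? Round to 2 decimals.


Computing entropy H = -sum(p_i * log2(p_i)):
  s1: p = 33/117 = 0.2821, -p*log2(p) = 0.5150
  s2: p = 19/117 = 0.1624, -p*log2(p) = 0.4259
  s3: p = 15/117 = 0.1282, -p*log2(p) = 0.3799
  s4: p = 48/117 = 0.4103, -p*log2(p) = 0.5273
  s5: p = 2/117 = 0.0171, -p*log2(p) = 0.1003
H = sum of terms = 1.9484
Rounded to 2 decimals: 1.95

1.95


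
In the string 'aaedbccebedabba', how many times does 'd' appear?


Scanning 'aaedbccebedabba' for 'd':
  Position 3: 'd' -> MATCH (count: 1)
  Position 10: 'd' -> MATCH (count: 2)
Total occurrences of 'd': 2

2


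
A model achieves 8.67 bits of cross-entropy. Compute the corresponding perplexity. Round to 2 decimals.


Perplexity formula: PP = 2^H
H = 8.67
PP = 2^8.67
Decompose: 2^8.67 = 2^8 * 2^0.67
2^8 = 256, 2^0.67 ~ 1.5910730
PP ~ 256 * 1.5910730 = 407.3146880
Rounded to 2 decimals: 407.31

407.31


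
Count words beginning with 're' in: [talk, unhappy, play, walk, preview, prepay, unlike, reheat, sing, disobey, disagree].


Checking each word for prefix 're':
  'talk' -> no (count: 0)
  'unhappy' -> no (count: 0)
  'play' -> no (count: 0)
  'walk' -> no (count: 0)
  'preview' -> no (count: 0)
  'prepay' -> no (count: 0)
  'unlike' -> no (count: 0)
  'reheat' -> YES, starts with 're' (count: 1)
  'sing' -> no (count: 1)
  'disobey' -> no (count: 1)
  'disagree' -> no (count: 1)
Total with prefix 're': 1

1


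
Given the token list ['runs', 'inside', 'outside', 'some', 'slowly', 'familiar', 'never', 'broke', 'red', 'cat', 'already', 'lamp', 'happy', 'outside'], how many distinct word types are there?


Listing all tokens and tracking unique types:
  Token 1: 'runs' -> NEW (unique so far: 1)
  Token 2: 'inside' -> NEW (unique so far: 2)
  Token 3: 'outside' -> NEW (unique so far: 3)
  Token 4: 'some' -> NEW (unique so far: 4)
  Token 5: 'slowly' -> NEW (unique so far: 5)
  Token 6: 'familiar' -> NEW (unique so far: 6)
  Token 7: 'never' -> NEW (unique so far: 7)
  Token 8: 'broke' -> NEW (unique so far: 8)
  Token 9: 'red' -> NEW (unique so far: 9)
  Token 10: 'cat' -> NEW (unique so far: 10)
  Token 11: 'already' -> NEW (unique so far: 11)
  Token 12: 'lamp' -> NEW (unique so far: 12)
  Token 13: 'happy' -> NEW (unique so far: 13)
  Token 14: 'outside' -> duplicate (unique so far: 13)
Unique types: ('already', 'broke', 'cat', 'familiar', 'happy', 'inside', 'lamp', 'never', 'outside', 'red', 'runs', 'slowly', 'some')
Vocabulary size: 13

13


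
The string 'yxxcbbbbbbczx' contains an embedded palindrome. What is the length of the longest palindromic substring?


Scanning 'yxxcbbbbbbczx' for palindromic substrings.
Substring at positions 3-10: 'cbbbbbbc'.
Check: reverse('cbbbbbbc') = 'cbbbbbbc' -> palindrome confirmed.
Neighbouring characters ('x' / 'z') break symmetry, so it cannot extend further.
No longer palindromic substring exists; longest length = 8

8


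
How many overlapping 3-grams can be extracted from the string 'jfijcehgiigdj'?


String 'jfijcehgiigdj' has length L = 13.
Number of overlapping n-grams = L - n + 1
Substituting: 13 - 3 + 1 = 11

11


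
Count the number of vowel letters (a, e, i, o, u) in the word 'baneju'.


Scanning each character of 'baneju':
  Position 1: 'b' -> consonant (running count: 0)
  Position 2: 'a' -> vowel (running count: 1)
  Position 3: 'n' -> consonant (running count: 1)
  Position 4: 'e' -> vowel (running count: 2)
  Position 5: 'j' -> consonant (running count: 2)
  Position 6: 'u' -> vowel (running count: 3)
Total vowels: 3

3


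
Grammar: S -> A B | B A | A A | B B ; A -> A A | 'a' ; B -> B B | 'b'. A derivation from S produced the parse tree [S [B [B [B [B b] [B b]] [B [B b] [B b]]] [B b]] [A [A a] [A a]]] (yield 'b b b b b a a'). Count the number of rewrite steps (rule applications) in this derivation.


Every bracketed nonterminal node [X ...] in the tree is produced by exactly one rule application.
Reading the tree off as a leftmost derivation:
  Step 1: S  =>  B A   (applied S -> B A)
  Step 2: B A  =>  B B A   (applied B -> B B)
  Step 3: B B A  =>  B B B A   (applied B -> B B)
  Step 4: B B B A  =>  B B B B A   (applied B -> B B)
  Step 5: B B B B A  =>  b B B B A   (applied B -> b)
  Step 6: b B B B A  =>  b b B B A   (applied B -> b)
  Step 7: b b B B A  =>  b b B B B A   (applied B -> B B)
  Step 8: b b B B B A  =>  b b b B B A   (applied B -> b)
  Step 9: b b b B B A  =>  b b b b B A   (applied B -> b)
  Step 10: b b b b B A  =>  b b b b b A   (applied B -> b)
  Step 11: b b b b b A  =>  b b b b b A A   (applied A -> A A)
  Step 12: b b b b b A A  =>  b b b b b a A   (applied A -> a)
  Step 13: b b b b b a A  =>  b b b b b a a   (applied A -> a)
Final yield: b b b b b a a
Total rewrite steps: 13

13


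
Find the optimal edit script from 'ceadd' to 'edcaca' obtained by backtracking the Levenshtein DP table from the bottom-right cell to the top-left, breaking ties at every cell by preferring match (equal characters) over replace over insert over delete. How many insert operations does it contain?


Edit distance = 5. Backtracking from cell (5, 6) with preference match > replace > insert > delete,
then listing the resulting alignment 'ceadd' -> 'edcaca' left to right:
  Step 1: insert 'e' [insertion #1]
  Step 2: replace c->d
  Step 3: replace e->c
  Step 4: keep 'a'
  Step 5: replace d->c
  Step 6: replace d->a
Total insertions: 1

1


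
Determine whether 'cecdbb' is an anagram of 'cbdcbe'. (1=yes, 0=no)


Sort characters of 'cecdbb': 'bbccde'
Sort characters of 'cbdcbe': 'bbccde'
Sorted forms match -> they ARE anagrams
Result: 1

1


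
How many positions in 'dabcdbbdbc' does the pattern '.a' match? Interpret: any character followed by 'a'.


Pattern: .a means any character followed by 'a'.
Scanning 'dabcdbbdbc' position-by-position:
  Pos 0: window 'da' -> MATCH
  Pos 1: window 'ab' -> no
  Pos 2: window 'bc' -> no
  Pos 3: window 'cd' -> no
  Pos 4: window 'db' -> no
  Pos 5: window 'bb' -> no
  Pos 6: window 'bd' -> no
  Pos 7: window 'db' -> no
  Pos 8: window 'bc' -> no
  Pos 9: window 'c' -> no
Total matches: 1

1


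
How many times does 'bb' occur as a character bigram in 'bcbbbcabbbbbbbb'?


Scanning 'bcbbbcabbbbbbbb' for bigram 'bb':
  Position 0: 'bc' -> no
  Position 1: 'cb' -> no
  Position 2: 'bb' -> MATCH
  Position 3: 'bb' -> MATCH
  Position 4: 'bc' -> no
  Position 5: 'ca' -> no
  Position 6: 'ab' -> no
  Position 7: 'bb' -> MATCH
  Position 8: 'bb' -> MATCH
  Position 9: 'bb' -> MATCH
  Position 10: 'bb' -> MATCH
  Position 11: 'bb' -> MATCH
  Position 12: 'bb' -> MATCH
  Position 13: 'bb' -> MATCH
Total matches: 9

9


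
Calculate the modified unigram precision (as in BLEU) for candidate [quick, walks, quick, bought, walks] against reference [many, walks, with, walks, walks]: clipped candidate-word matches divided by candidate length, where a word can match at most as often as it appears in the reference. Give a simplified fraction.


Reference word counts: {'many': 1, 'walks': 3, 'with': 1}
Checking each candidate word (with clipping):
  'quick' -> not in reference -> no match (matches: 0)
  'walks' -> in reference (ref count 3, used 1/3) -> match (matches: 1)
  'quick' -> not in reference -> no match (matches: 1)
  'bought' -> not in reference -> no match (matches: 1)
  'walks' -> in reference (ref count 3, used 2/3) -> match (matches: 2)
Clipped matches: 2, Candidate length: 5
Precision = 2/5

2/5


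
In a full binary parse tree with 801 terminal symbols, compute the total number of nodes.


Leaf nodes (terminals): 801
Internal nodes = n - 1 = 801 - 1 = 800
Total = leaves + internal = 801 + 800 = 1601

1601


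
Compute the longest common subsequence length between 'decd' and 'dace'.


DP table for LCS of 'decd' and 'dace':
       d  a  c  e
    0  0  0  0  0
  d 0  1  1  1  1
  e 0  1  1  1  2
  c 0  1  1  2  2
  d 0  1  1  2  2
LCS: 'de'
LCS length = 2

2


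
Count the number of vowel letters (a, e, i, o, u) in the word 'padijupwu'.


Scanning each character of 'padijupwu':
  Position 1: 'p' -> consonant (running count: 0)
  Position 2: 'a' -> vowel (running count: 1)
  Position 3: 'd' -> consonant (running count: 1)
  Position 4: 'i' -> vowel (running count: 2)
  Position 5: 'j' -> consonant (running count: 2)
  Position 6: 'u' -> vowel (running count: 3)
  Position 7: 'p' -> consonant (running count: 3)
  Position 8: 'w' -> consonant (running count: 3)
  Position 9: 'u' -> vowel (running count: 4)
Total vowels: 4

4
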